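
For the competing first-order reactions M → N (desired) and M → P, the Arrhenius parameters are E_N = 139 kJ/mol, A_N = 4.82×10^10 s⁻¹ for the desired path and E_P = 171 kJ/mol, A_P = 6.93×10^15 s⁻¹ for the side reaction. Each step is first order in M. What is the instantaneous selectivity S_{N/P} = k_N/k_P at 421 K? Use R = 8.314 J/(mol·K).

0.0650

k_N/k_P = (A_N/A_P)·exp[−(E_N−E_P)/(RT)] = (A_N/A_P)·exp[(E_P−E_N)/(RT)].
(E_P−E_N)/(RT) = (171−139)×10³/(8.314×421) = 32000/3500 = 9.142.
k_N/k_P = (4.82×10^10/6.93×10^15)·exp(9.142) = 6.955×10^-6 × 9343 = 0.0650.
Since E_N < E_P, lowering the temperature improves selectivity toward N.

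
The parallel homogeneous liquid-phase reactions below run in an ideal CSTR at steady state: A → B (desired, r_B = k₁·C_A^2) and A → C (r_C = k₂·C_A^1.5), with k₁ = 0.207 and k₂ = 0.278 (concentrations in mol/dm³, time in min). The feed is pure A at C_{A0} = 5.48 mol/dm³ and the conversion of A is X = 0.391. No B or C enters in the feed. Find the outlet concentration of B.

1.23 mol/dm³

Exit C_A = C_{A0}(1−X) = 5.48×0.609 = 3.337 mol/dm³.
A CSTR operates uniformly at the exit composition, giving r_B = 2.306 and r_C = 1.695 (each k·C_A^n at C_A = 3.337).
Fraction of consumed A going to B: r_B/(r_B+r_C) = 0.5763.
C_B = 0.5763·C_{A0}·X = 0.5763×5.48×0.391 = 1.23 mol/dm³.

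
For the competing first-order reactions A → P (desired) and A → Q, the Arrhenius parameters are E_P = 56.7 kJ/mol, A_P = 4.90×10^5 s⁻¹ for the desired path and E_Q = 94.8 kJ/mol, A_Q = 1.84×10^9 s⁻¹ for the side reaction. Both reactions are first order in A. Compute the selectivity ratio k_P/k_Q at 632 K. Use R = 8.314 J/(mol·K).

k_P/k_Q = (A_P/A_Q)·exp[−(E_P−E_Q)/(RT)] = (A_P/A_Q)·exp[(E_Q−E_P)/(RT)].
(E_Q−E_P)/(RT) = (94.8−56.7)×10³/(8.314×632) = 38100/5254 = 7.251.
k_P/k_Q = (4.90×10^5/1.84×10^9)·exp(7.251) = 2.663×10^-4 × 1410 = 0.375.
Since E_P < E_Q, lowering the temperature improves selectivity toward P.

0.375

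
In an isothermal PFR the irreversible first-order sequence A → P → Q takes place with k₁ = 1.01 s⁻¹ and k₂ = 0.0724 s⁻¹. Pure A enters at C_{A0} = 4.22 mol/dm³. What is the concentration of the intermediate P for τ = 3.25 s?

3.42 mol/dm³

For first-order series with pure A initially, C_P(τ) = k₁C_{A0}/(k₂−k₁)·(e^(−k₁τ) − e^(−k₂τ)).
e^(−k₁τ) = e^(−1.01×3.25) = e^(−3.283) = 0.03753; e^(−k₂τ) = e^(−0.2353) = 0.7903.
C_P = 1.01×4.22/(0.0724−1.01) × (0.03753−0.7903) = (-4.546)×(-0.7528) = 3.422 mol/dm³.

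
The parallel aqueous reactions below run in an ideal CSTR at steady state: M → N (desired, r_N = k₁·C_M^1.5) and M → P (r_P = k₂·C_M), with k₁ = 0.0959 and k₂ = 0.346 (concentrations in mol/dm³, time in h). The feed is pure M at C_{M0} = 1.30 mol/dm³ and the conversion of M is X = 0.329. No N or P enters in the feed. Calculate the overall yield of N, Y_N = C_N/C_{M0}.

Exit C_M = C_{M0}(1−X) = 1.30×0.671 = 0.8723 mol/dm³.
A CSTR operates uniformly at the exit composition, giving r_N = 0.07813 and r_P = 0.3018 (each k·C_M^n at C_M = 0.8723).
Fraction of consumed M going to N: r_N/(r_N+r_P) = 0.2056.
C_N = 0.2056·C_{M0}·X = 0.2056×1.30×0.329 = 0.0879 mol/dm³; Y_N = C_N/C_{M0} = 0.0677.

0.0677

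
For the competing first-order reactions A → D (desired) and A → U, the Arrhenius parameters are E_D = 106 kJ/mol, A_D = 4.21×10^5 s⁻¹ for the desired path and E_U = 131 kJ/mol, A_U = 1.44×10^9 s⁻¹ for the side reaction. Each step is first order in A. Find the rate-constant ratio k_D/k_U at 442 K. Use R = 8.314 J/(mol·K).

Since both paths have the same order in A, the concentration cancels and S_{D/U} = k_D/k_U = (A_D/A_U)·exp[(E_U−E_D)/(RT)].
(E_U−E_D)/(RT) = (131−106)×10³/(8.314×442) = 25000/3675 = 6.803.
k_D/k_U = (4.21×10^5/1.44×10^9)·exp(6.803) = 2.924×10^-4 × 900.6 = 0.263.

0.263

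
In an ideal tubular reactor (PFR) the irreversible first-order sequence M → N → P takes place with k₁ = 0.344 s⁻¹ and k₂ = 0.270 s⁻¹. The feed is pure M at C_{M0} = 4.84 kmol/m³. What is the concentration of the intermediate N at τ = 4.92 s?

1.82 kmol/m³

Solving the coupled first-order balances gives C_N(τ) = [k₁/(k₂−k₁)]·C_{M0}·(e^(−k₁τ) − e^(−k₂τ)).
e^(−k₁τ) = e^(−0.344×4.92) = e^(−1.692) = 0.1841; e^(−k₂τ) = e^(−1.328) = 0.2649.
C_N = 0.344×4.84/(0.270−0.344) × (0.1841−0.2649) = (-22.50)×(-0.08084) = 1.819 kmol/m³.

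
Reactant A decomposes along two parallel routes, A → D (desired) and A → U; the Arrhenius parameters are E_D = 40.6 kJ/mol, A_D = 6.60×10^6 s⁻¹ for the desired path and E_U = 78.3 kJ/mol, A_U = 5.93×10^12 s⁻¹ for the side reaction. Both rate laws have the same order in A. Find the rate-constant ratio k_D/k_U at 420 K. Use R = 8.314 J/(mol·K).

k_D/k_U = (A_D/A_U)·exp[−(E_D−E_U)/(RT)] = (A_D/A_U)·exp[(E_U−E_D)/(RT)].
(E_U−E_D)/(RT) = (78.3−40.6)×10³/(8.314×420) = 37700/3492 = 10.80.
k_D/k_U = (6.60×10^6/5.93×10^12)·exp(10.80) = 1.113×10^-6 × 48848 = 0.0544.
Since E_D < E_U, lowering the temperature improves selectivity toward D.

0.0544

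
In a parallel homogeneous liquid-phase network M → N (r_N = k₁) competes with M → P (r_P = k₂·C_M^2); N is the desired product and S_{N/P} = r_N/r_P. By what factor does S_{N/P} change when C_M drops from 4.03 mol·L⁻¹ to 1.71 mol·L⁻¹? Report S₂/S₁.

S_{N/P} = (k₁/k₂)·C_M^-2, so S₂/S₁ = (C_{M,2}/C_{M,1})^-2.
= (1.71/4.03)^(-2) = (0.4243)^(-2) = 5.55.
Selectivity toward N rises as C_M falls — low-concentration operation is favoured.

5.55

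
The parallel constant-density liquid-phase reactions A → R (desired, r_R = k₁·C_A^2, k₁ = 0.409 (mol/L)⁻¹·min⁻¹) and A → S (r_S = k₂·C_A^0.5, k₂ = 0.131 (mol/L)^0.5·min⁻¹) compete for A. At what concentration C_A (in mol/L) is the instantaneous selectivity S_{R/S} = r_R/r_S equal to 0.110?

S_{R/S} = (k₁/k₂)·C_A^1.5 ⇒ C_A = (S·k₂/k₁)^(1/1.5).
= (0.110×0.131/0.409)^(0.6667) = (0.03523)^(0.6667) = 0.107 mol/L.

0.107 mol/L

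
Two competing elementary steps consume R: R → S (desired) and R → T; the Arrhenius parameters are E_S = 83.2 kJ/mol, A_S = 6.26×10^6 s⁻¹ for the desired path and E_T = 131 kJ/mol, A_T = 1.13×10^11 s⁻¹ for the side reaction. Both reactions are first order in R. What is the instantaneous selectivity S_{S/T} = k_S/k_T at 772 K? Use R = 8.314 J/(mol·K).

0.0950

Since both paths have the same order in R, the concentration cancels and S_{S/T} = k_S/k_T = (A_S/A_T)·exp[(E_T−E_S)/(RT)].
(E_T−E_S)/(RT) = (131−83.2)×10³/(8.314×772) = 47800/6418 = 7.447.
k_S/k_T = (6.26×10^6/1.13×10^11)·exp(7.447) = 5.540×10^-5 × 1715 = 0.0950.
Since E_S < E_T, lowering the temperature improves selectivity toward S.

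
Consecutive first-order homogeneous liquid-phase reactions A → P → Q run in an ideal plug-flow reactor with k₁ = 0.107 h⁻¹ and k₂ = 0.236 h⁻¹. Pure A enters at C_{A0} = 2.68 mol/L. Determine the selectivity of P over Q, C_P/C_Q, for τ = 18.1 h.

For first-order series with pure A initially, C_P(τ) = k₁C_{A0}/(k₂−k₁)·(e^(−k₁τ) − e^(−k₂τ)).
e^(−k₁τ) = e^(−0.107×18.1) = e^(−1.937) = 0.1442; e^(−k₂τ) = e^(−4.272) = 0.01396.
C_P = 0.107×2.68/(0.236−0.107) × (0.1442−0.01396) = 2.223×0.1302 = 0.2895 mol/L.
C_A = C_{A0}e^(−k₁τ) = 0.3864 mol/L, so C_Q = C_{A0}−C_A−C_P = 2.004 mol/L; C_P/C_Q = 0.144.

0.144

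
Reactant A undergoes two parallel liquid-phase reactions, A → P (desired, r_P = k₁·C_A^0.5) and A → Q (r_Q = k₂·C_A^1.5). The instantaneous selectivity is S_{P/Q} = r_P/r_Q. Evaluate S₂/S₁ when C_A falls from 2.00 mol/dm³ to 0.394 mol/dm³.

S_{P/Q} = (k₁/k₂)·C_A⁻¹, so S₂/S₁ = (C_{A,2}/C_{A,1})⁻¹.
= 2.00/0.394 = 5.08.

5.08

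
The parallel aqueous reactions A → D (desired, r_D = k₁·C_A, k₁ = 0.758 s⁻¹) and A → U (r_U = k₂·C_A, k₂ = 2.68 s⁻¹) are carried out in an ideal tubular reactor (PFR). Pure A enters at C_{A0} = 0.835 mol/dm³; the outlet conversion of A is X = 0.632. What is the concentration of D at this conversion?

C_A = C_{A0}(1−X) = 0.3073 mol/dm³.
Both paths are first order in A, so the instantaneous fraction to D is constant: dC_D/d(−C_A) = k₁/(k₁+k₂) = 0.2205.
C_D = 0.2205·(C_{A0}−C_A) = 0.2205×0.5277 = 0.116 mol/dm³.

0.116 mol/dm³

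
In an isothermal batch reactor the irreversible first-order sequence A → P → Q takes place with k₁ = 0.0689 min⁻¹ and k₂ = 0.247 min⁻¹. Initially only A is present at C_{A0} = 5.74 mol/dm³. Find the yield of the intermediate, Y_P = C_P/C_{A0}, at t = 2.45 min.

Solving the coupled first-order balances gives C_P(t) = [k₁/(k₂−k₁)]·C_{A0}·(e^(−k₁t) − e^(−k₂t)).
e^(−k₁t) = e^(−0.0689×2.45) = e^(−0.1688) = 0.8447; e^(−k₂t) = e^(−0.6052) = 0.5460.
C_P = 0.0689×5.74/(0.247−0.0689) × (0.8447−0.5460) = 2.221×0.2987 = 0.6632 mol/dm³.
Y_P = C_P/C_{A0} = 0.6632/5.74 = 0.116.

0.116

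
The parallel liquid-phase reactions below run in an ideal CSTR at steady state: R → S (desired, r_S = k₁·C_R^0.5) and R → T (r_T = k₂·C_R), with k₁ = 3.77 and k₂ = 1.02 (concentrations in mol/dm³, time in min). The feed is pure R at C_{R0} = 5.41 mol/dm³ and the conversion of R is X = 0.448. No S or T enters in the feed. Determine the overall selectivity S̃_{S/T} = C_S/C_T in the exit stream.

2.14

Exit C_R = C_{R0}(1−X) = 5.41×0.552 = 2.986 mol/dm³.
A CSTR operates uniformly at the exit composition, giving r_S = 6.515 and r_T = 3.046 (each k·C_R^n at C_R = 2.986).
Overall selectivity = C_S/C_T = r_Sτ/(r_Tτ) = r_S/r_T = 2.14.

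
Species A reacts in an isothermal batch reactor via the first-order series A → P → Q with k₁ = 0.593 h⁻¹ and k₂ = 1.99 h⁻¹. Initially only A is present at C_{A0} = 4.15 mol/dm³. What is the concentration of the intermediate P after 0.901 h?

0.739 mol/dm³

Solving the coupled first-order balances gives C_P(t) = [k₁/(k₂−k₁)]·C_{A0}·(e^(−k₁t) − e^(−k₂t)).
e^(−k₁t) = e^(−0.593×0.901) = e^(−0.5343) = 0.5861; e^(−k₂t) = e^(−1.793) = 0.1665.
C_P = 0.593×4.15/(1.99−0.593) × (0.5861−0.1665) = 1.762×0.4196 = 0.7392 mol/dm³.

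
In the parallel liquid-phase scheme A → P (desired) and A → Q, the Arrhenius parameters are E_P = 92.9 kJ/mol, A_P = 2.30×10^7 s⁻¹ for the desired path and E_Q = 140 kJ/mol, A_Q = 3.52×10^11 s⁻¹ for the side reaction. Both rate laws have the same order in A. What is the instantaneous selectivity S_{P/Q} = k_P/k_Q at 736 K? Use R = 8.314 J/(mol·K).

k_P/k_Q = (A_P/A_Q)·exp[−(E_P−E_Q)/(RT)] = (A_P/A_Q)·exp[(E_Q−E_P)/(RT)].
(E_Q−E_P)/(RT) = (140−92.9)×10³/(8.314×736) = 47100/6119 = 7.697.
k_P/k_Q = (2.30×10^7/3.52×10^11)·exp(7.697) = 6.534×10^-5 × 2202 = 0.144.
Since E_P < E_Q, lowering the temperature improves selectivity toward P.

0.144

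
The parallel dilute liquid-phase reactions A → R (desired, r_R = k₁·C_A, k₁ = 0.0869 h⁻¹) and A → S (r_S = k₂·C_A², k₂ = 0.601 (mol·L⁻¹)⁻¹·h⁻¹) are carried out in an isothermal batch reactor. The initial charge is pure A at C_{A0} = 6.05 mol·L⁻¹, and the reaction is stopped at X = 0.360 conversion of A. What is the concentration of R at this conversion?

0.0626 mol·L⁻¹

C_A = C_{A0}(1−X) = 3.872 mol·L⁻¹.
Along a PFR/batch, dC_R/dC_A = −r_R/(r_R+r_S) = −k₁/(k₁+k₂·C_A).
Integrating from C_{A0} to C_A: C_R = (0.0869/0.601)·ln[(0.0869+0.601·6.05)/(0.0869+0.601·3.87)] = 0.1446·ln(3.723/2.414) = 0.06264 mol·L⁻¹.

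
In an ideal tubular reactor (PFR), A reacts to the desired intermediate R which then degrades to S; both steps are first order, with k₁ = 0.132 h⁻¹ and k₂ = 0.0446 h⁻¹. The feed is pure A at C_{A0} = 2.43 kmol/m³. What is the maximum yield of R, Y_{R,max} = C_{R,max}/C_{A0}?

Evaluating C_R at τ_opt = ln(k₂/k₁)/(k₂−k₁) gives C_{R,max}/C_{A0} = (k₁/k₂)^[k₂/(k₂−k₁)].
= (0.132/0.0446)^(0.0446/(0.0446−0.132)) = (2.960)^(-0.5103) = 0.5748.

0.575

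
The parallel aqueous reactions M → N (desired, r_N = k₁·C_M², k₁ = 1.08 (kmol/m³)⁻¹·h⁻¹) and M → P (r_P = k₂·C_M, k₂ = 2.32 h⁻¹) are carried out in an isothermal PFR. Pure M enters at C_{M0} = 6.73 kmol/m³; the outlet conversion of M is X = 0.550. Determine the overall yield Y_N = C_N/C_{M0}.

C_M = C_{M0}(1−X) = 3.028 kmol/m³.
Along a PFR/batch, dC_P/dC_M = −r_P/(r_N+r_P) = −k₂/(k₂+k₁·C_M).
Integrating from C_{M0} to C_M: C_P = (2.32/1.08)·ln[(2.32+1.08·6.73)/(2.32+1.08·3.03)] = 2.148·ln(9.588/5.591) = 1.159 kmol/m³.
Then C_N = (C_{M0}−C_M) − C_P = 3.702 − 1.159 = 2.543 kmol/m³.
Y_N = C_N/C_{M0} = 2.543/6.73 = 0.378.

0.378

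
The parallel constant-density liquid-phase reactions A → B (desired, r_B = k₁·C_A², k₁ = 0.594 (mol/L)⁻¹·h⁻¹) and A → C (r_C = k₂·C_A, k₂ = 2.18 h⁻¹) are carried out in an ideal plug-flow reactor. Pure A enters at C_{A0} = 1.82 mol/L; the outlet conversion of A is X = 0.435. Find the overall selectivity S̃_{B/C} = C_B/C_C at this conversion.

0.385

C_A = C_{A0}(1−X) = 1.028 mol/L.
Along a PFR/batch, dC_C/dC_A = −r_C/(r_B+r_C) = −k₂/(k₂+k₁·C_A).
Integrating from C_{A0} to C_A: C_C = (2.18/0.594)·ln[(2.18+0.594·1.82)/(2.18+0.594·1.03)] = 3.670·ln(3.261/2.791) = 0.5715 mol/L.
Then C_B = (C_{A0}−C_A) − C_C = 0.7917 − 0.5715 = 0.2202 mol/L.
S̃_{B/C} = C_B/C_C = 0.2202/0.5715 = 0.385.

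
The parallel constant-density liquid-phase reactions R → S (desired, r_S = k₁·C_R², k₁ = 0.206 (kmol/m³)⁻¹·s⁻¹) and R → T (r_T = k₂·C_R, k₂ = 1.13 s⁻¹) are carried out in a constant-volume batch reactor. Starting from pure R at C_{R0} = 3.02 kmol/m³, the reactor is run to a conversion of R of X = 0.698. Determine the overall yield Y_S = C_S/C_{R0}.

0.181

C_R = C_{R0}(1−X) = 0.9120 kmol/m³.
Along a PFR/batch, dC_T/dC_R = −r_T/(r_S+r_T) = −k₂/(k₂+k₁·C_R).
Integrating from C_{R0} to C_R: C_T = (1.13/0.206)·ln[(1.13+0.206·3.02)/(1.13+0.206·0.912)] = 5.485·ln(1.752/1.318) = 1.562 kmol/m³.
Then C_S = (C_{R0}−C_R) − C_T = 2.108 − 1.562 = 0.5457 kmol/m³.
Y_S = C_S/C_{R0} = 0.5457/3.02 = 0.181.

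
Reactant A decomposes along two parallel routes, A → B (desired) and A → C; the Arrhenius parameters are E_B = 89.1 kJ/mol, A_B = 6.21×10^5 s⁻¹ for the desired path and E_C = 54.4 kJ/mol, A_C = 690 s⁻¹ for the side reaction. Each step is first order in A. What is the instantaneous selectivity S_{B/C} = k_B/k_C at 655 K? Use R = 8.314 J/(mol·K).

1.54

k_B/k_C = (A_B/A_C)·exp[−(E_B−E_C)/(RT)] = (A_B/A_C)·exp[(E_C−E_B)/(RT)].
(E_C−E_B)/(RT) = (54.4−89.1)×10³/(8.314×655) = -34700/5446 = -6.372.
k_B/k_C = (6.21×10^5/690)·exp(-6.372) = 900.0 × 0.001709 = 1.54.
Since E_B > E_C, raising the temperature improves selectivity toward B.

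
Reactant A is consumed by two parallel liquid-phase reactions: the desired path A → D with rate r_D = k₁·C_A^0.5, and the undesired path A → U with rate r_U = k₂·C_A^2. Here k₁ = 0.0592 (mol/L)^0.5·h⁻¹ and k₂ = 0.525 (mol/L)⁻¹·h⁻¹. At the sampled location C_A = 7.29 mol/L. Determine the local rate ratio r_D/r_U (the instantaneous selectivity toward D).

S_{D/U} = r_D/r_U = (k₁·C_A^0.5)/(k₂·C_A^2) = (k₁/k₂)·C_A^-1.5.
= (0.0592×7.290^0.5) / (0.525×7.290^2) = 0.1598/27.90 = 0.00573.
The undesired path is higher order in A, so low C_A (CSTR or dilute feed) favours D.

0.00573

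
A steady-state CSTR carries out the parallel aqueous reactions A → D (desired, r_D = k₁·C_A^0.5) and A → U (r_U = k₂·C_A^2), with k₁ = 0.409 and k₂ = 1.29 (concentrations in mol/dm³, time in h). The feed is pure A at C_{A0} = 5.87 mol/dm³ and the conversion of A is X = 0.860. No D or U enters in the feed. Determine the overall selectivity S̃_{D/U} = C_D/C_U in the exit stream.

Exit C_A = C_{A0}(1−X) = 5.87×0.140 = 0.8218 mol/dm³.
A CSTR operates uniformly at the exit composition, giving r_D = 0.3708 and r_U = 0.8712 (each k·C_A^n at C_A = 0.8218).
Overall selectivity = C_D/C_U = r_Dτ/(r_Uτ) = r_D/r_U = 0.426.

0.426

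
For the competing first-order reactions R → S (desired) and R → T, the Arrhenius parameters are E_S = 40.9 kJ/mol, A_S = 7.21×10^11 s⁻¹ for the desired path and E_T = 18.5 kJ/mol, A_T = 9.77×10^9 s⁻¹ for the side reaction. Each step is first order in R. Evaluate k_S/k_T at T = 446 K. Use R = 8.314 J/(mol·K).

k_S/k_T = (A_S/A_T)·exp[−(E_S−E_T)/(RT)] = (A_S/A_T)·exp[(E_T−E_S)/(RT)].
(E_T−E_S)/(RT) = (18.5−40.9)×10³/(8.314×446) = -22400/3708 = -6.041.
k_S/k_T = (7.21×10^11/9.77×10^9)·exp(-6.041) = 73.80 × 0.002379 = 0.176.

0.176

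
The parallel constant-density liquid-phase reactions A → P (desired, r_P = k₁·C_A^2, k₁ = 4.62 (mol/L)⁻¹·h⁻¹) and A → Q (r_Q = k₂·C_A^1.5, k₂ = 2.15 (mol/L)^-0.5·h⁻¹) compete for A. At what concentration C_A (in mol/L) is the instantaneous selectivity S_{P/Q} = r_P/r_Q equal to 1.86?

0.749 mol/L

S_{P/Q} = (k₁/k₂)·C_A^0.5 ⇒ C_A = (S·k₂/k₁)^(2).
= (1.86×2.15/4.62)^(2) = (0.8656)^(2) = 0.749 mol/L.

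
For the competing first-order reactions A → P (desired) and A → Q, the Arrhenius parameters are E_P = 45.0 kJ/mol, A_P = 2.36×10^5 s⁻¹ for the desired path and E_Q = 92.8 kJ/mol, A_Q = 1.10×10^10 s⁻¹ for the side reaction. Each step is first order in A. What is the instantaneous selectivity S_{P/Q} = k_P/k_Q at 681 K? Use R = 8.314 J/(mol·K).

Since both paths have the same order in A, the concentration cancels and S_{P/Q} = k_P/k_Q = (A_P/A_Q)·exp[(E_Q−E_P)/(RT)].
(E_Q−E_P)/(RT) = (92.8−45.0)×10³/(8.314×681) = 47800/5662 = 8.442.
k_P/k_Q = (2.36×10^5/1.10×10^10)·exp(8.442) = 2.145×10^-5 × 4640 = 0.0996.
Since E_P < E_Q, lowering the temperature improves selectivity toward P.

0.0996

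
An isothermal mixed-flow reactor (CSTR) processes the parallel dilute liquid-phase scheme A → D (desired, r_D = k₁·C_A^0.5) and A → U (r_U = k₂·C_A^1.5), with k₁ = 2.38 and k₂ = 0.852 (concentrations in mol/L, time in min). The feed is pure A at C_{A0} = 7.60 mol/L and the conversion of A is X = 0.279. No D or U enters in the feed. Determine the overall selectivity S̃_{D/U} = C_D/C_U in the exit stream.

Exit C_A = C_{A0}(1−X) = 7.60×0.721 = 5.480 mol/L.
A CSTR operates uniformly at the exit composition, giving r_D = 5.571 and r_U = 10.93 (each k·C_A^n at C_A = 5.480).
Overall selectivity = C_D/C_U = r_Dτ/(r_Uτ) = r_D/r_U = 0.510.

0.510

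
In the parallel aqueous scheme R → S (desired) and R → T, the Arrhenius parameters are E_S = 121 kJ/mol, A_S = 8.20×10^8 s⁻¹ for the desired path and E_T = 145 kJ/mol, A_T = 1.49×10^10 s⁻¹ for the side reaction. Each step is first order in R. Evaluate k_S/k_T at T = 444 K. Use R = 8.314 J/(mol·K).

k_S/k_T = (A_S/A_T)·exp[−(E_S−E_T)/(RT)] = (A_S/A_T)·exp[(E_T−E_S)/(RT)].
(E_T−E_S)/(RT) = (145−121)×10³/(8.314×444) = 24000/3691 = 6.502.
k_S/k_T = (8.20×10^8/1.49×10^10)·exp(6.502) = 0.05503 × 666.2 = 36.7.
Since E_S < E_T, lowering the temperature improves selectivity toward S.

36.7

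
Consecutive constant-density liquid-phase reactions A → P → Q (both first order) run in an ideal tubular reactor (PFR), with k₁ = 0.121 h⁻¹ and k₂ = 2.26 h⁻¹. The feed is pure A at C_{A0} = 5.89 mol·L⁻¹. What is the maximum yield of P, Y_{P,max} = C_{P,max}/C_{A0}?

For a first-order series the maximum intermediate yield is C_{P,max}/C_{A0} = (k₁/k₂)^[k₂/(k₂−k₁)].
= (0.121/2.26)^(2.26/(2.26−0.121)) = (0.05354)^(1.057) = 0.04537.

0.0454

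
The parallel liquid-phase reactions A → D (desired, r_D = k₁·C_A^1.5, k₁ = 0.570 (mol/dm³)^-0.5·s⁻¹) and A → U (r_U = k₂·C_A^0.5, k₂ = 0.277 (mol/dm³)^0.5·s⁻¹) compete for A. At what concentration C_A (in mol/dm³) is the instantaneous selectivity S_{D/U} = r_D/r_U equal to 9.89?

S_{D/U} = (k₁/k₂)·C_A ⇒ C_A = S·k₂/k₁.
= 9.89×0.277/0.570 = 4.81 mol/dm³.

4.81 mol/dm³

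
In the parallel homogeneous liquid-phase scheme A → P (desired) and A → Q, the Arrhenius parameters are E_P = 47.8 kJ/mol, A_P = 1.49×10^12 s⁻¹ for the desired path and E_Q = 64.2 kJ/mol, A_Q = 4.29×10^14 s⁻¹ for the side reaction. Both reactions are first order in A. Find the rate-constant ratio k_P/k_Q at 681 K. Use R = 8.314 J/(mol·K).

0.0629

With equal orders, S_{P/Q} = k_P/k_Q = (A_P/A_Q)·exp[(E_Q−E_P)/(RT)].
(E_Q−E_P)/(RT) = (64.2−47.8)×10³/(8.314×681) = 16400/5662 = 2.897.
k_P/k_Q = (1.49×10^12/4.29×10^14)·exp(2.897) = 0.003473 × 18.11 = 0.0629.
Since E_P < E_Q, lowering the temperature improves selectivity toward P.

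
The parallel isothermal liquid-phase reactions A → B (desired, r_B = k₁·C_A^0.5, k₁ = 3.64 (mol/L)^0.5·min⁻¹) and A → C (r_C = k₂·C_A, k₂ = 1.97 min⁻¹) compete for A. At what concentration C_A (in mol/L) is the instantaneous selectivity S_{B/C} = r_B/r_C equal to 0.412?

20.1 mol/L

S_{B/C} = (k₁/k₂)·C_A^-0.5 ⇒ C_A = (S·k₂/k₁)^(-2).
= (0.412×1.97/3.64)^(-2) = (0.2230)^(-2) = 20.1 mol/L.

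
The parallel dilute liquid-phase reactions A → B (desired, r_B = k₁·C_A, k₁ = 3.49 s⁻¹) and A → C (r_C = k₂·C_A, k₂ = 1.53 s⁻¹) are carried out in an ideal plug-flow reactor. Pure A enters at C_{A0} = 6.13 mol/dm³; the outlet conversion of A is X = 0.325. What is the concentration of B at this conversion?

1.39 mol/dm³

C_A = C_{A0}(1−X) = 4.138 mol/dm³.
Both paths are first order in A, so the instantaneous fraction to B is constant: dC_B/d(−C_A) = k₁/(k₁+k₂) = 0.6952.
C_B = 0.6952·(C_{A0}−C_A) = 0.6952×1.992 = 1.39 mol/dm³.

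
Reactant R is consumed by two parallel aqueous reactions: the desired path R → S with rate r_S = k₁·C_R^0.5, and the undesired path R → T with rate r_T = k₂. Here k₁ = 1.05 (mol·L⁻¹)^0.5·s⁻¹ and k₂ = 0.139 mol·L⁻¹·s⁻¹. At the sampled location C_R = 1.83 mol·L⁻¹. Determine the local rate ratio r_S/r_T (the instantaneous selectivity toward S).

S_{S/T} = r_S/r_T = (k₁·C_R^0.5)/(k₂) = (k₁/k₂)·C_R^0.5.
= (1.05×1.830^0.5) / (0.139) = 1.420/0.1390 = 10.2.

10.2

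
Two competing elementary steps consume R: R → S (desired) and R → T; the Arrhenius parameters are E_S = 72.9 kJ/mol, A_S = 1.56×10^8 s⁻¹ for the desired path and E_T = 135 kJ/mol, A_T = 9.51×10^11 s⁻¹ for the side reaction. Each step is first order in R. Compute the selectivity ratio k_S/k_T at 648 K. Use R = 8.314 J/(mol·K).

k_S/k_T = (A_S/A_T)·exp[−(E_S−E_T)/(RT)] = (A_S/A_T)·exp[(E_T−E_S)/(RT)].
(E_T−E_S)/(RT) = (135−72.9)×10³/(8.314×648) = 62100/5387 = 11.53.
k_S/k_T = (1.56×10^8/9.51×10^11)·exp(11.53) = 1.640×10^-4 × 1.014×10^5 = 16.6.

16.6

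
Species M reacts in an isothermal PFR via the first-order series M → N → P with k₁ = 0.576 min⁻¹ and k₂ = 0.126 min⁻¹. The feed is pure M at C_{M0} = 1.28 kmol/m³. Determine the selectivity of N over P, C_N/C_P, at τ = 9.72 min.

The intermediate concentration in a first-order A→B→C sequence is C_N = k₁C_{M0}(e^(−k₁τ) − e^(−k₂τ))/(k₂−k₁).
e^(−k₁τ) = e^(−0.576×9.72) = e^(−5.599) = 0.003703; e^(−k₂τ) = e^(−1.225) = 0.2938.
C_N = 0.576×1.28/(0.126−0.576) × (0.003703−0.2938) = (-1.638)×(-0.2901) = 0.4754 kmol/m³.
C_M = C_{M0}e^(−k₁τ) = 0.004739 kmol/m³, so C_P = C_{M0}−C_M−C_N = 0.7999 kmol/m³; C_N/C_P = 0.594.

0.594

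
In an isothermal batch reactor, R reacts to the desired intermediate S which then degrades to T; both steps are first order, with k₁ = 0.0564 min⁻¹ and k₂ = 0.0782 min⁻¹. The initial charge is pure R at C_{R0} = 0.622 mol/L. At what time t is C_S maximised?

Setting dC_S/dt = 0 gives t_opt = ln(k₂/k₁)/(k₂−k₁).
= ln(0.0782/0.0564)/(0.0782−0.0564) = ln(1.387)/0.02180 = 0.3268/0.02180 = 15.0 min.

15.0 min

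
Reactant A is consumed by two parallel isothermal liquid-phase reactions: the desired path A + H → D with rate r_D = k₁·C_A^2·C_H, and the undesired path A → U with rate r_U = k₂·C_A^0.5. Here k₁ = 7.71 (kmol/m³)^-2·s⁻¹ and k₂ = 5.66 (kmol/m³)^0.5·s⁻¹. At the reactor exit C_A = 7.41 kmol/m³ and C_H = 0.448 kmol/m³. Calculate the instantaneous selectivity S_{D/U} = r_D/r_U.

S_{D/U} = r_D/r_U = (k₁·C_A^2·C_H)/(k₂·C_A^0.5) = (k₁/k₂)·C_A^1.5·C_H.
= (7.71×7.410^2×0.4480) / (5.66×7.410^0.5) = 189.7/15.41 = 12.3.
Since the desired path is higher order in A, keeping C_A high (PFR or concentrated feed) favours D.

12.3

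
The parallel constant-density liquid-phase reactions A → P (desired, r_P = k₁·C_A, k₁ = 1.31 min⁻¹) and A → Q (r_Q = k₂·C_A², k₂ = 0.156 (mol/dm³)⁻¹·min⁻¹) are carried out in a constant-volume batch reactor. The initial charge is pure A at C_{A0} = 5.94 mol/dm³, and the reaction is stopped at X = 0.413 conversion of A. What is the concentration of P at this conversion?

C_A = C_{A0}(1−X) = 3.487 mol/dm³.
Along a PFR/batch, dC_P/dC_A = −r_P/(r_P+r_Q) = −k₁/(k₁+k₂·C_A).
Integrating from C_{A0} to C_A: C_P = (1.31/0.156)·ln[(1.31+0.156·5.94)/(1.31+0.156·3.49)] = 8.397·ln(2.237/1.854) = 1.576 mol/dm³.

1.58 mol/dm³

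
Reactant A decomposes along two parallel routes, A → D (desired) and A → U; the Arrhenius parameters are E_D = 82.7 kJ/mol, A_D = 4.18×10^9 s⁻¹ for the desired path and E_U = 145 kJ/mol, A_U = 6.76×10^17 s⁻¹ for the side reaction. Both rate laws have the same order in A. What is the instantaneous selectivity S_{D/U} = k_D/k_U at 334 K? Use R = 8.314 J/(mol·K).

With equal orders, S_{D/U} = k_D/k_U = (A_D/A_U)·exp[(E_U−E_D)/(RT)].
(E_U−E_D)/(RT) = (145−82.7)×10³/(8.314×334) = 62300/2777 = 22.44.
k_D/k_U = (4.18×10^9/6.76×10^17)·exp(22.44) = 6.183×10^-9 × 5.540×10^9 = 34.3.
Since E_D < E_U, lowering the temperature improves selectivity toward D.

34.3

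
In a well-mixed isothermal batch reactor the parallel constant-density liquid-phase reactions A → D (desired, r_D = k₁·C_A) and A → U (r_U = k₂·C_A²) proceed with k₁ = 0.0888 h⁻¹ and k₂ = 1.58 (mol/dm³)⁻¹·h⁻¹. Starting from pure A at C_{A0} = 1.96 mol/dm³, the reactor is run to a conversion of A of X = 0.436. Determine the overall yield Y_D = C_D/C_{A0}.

0.0158

C_A = C_{A0}(1−X) = 1.105 mol/dm³.
Along a PFR/batch, dC_D/dC_A = −r_D/(r_D+r_U) = −k₁/(k₁+k₂·C_A).
Integrating from C_{A0} to C_A: C_D = (0.0888/1.58)·ln[(0.0888+1.58·1.96)/(0.0888+1.58·1.11)] = 0.05620·ln(3.186/1.835) = 0.03099 mol/dm³.
Y_D = C_D/C_{A0} = 0.03099/1.96 = 0.0158.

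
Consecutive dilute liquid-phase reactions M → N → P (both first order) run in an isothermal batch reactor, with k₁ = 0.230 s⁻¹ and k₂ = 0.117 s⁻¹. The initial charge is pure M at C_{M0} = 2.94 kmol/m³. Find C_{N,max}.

1.46 kmol/m³

For a first-order series the maximum intermediate yield is C_{N,max}/C_{M0} = (k₁/k₂)^[k₂/(k₂−k₁)].
= (0.230/0.117)^(0.117/(0.117−0.230)) = (1.966)^(-1.035) = 0.4967.
C_{N,max} = 0.4967×2.94 = 1.46 kmol/m³.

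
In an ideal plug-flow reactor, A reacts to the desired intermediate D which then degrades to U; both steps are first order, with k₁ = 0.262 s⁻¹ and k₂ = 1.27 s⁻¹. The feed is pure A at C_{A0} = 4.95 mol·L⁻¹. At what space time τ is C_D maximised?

Setting dC_D/dτ = 0 gives τ_opt = ln(k₂/k₁)/(k₂−k₁).
= ln(1.27/0.262)/(1.27−0.262) = ln(4.847)/1.008 = 1.578/1.008 = 1.57 s.

1.57 s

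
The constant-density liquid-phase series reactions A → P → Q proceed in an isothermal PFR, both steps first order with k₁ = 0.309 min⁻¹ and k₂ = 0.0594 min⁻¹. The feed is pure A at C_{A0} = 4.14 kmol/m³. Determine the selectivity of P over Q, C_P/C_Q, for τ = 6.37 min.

For first-order series with pure A initially, C_P(τ) = k₁C_{A0}/(k₂−k₁)·(e^(−k₁τ) − e^(−k₂τ)).
e^(−k₁τ) = e^(−0.309×6.37) = e^(−1.968) = 0.1397; e^(−k₂τ) = e^(−0.3784) = 0.6850.
C_P = 0.309×4.14/(0.0594−0.309) × (0.1397−0.6850) = (-5.125)×(-0.5453) = 2.795 kmol/m³.
C_A = C_{A0}e^(−k₁τ) = 0.5783 kmol/m³, so C_Q = C_{A0}−C_A−C_P = 0.7670 kmol/m³; C_P/C_Q = 3.64.

3.64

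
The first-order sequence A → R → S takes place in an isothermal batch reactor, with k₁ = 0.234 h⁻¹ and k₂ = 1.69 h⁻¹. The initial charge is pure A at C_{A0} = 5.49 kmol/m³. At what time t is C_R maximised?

For first-order series the maximum of C_R occurs at t_opt = ln(k₂/k₁)/(k₂−k₁).
= ln(1.69/0.234)/(1.69−0.234) = ln(7.222)/1.456 = 1.977/1.456 = 1.36 h.

1.36 h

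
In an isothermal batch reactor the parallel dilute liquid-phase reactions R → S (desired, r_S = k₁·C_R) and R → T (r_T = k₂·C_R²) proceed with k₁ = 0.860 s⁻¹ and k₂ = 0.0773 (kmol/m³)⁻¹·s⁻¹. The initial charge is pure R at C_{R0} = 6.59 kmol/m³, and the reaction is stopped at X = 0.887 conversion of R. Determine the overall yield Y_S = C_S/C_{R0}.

C_R = C_{R0}(1−X) = 0.7447 kmol/m³.
Along a PFR/batch, dC_S/dC_R = −r_S/(r_S+r_T) = −k₁/(k₁+k₂·C_R).
Integrating from C_{R0} to C_R: C_S = (0.860/0.0773)·ln[(0.860+0.0773·6.59)/(0.860+0.0773·0.745)] = 11.13·ln(1.369/0.9176) = 4.455 kmol/m³.
Y_S = C_S/C_{R0} = 4.455/6.59 = 0.676.

0.676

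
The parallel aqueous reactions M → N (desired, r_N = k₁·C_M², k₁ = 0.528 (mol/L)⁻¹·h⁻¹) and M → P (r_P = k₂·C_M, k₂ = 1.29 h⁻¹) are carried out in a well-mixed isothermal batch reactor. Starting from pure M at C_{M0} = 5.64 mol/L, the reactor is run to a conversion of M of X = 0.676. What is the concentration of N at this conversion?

2.25 mol/L

C_M = C_{M0}(1−X) = 1.827 mol/L.
Along a PFR/batch, dC_P/dC_M = −r_P/(r_N+r_P) = −k₂/(k₂+k₁·C_M).
Integrating from C_{M0} to C_M: C_P = (1.29/0.528)·ln[(1.29+0.528·5.64)/(1.29+0.528·1.83)] = 2.443·ln(4.268/2.255) = 1.559 mol/L.
Then C_N = (C_{M0}−C_M) − C_P = 3.813 − 1.559 = 2.254 mol/L.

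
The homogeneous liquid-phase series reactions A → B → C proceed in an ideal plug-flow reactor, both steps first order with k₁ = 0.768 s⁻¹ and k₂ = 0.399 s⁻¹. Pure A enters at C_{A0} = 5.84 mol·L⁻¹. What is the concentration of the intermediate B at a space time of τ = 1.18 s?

2.68 mol·L⁻¹

The intermediate concentration in a first-order A→B→C sequence is C_B = k₁C_{A0}(e^(−k₁τ) − e^(−k₂τ))/(k₂−k₁).
e^(−k₁τ) = e^(−0.768×1.18) = e^(−0.9062) = 0.4040; e^(−k₂τ) = e^(−0.4708) = 0.6245.
C_B = 0.768×5.84/(0.399−0.768) × (0.4040−0.6245) = (-12.15)×(-0.2204) = 2.680 mol·L⁻¹.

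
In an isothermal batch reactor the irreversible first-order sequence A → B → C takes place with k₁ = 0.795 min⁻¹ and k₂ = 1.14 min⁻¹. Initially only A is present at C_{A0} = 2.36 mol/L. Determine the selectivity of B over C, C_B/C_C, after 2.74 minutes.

0.219

For first-order series with pure A initially, C_B(t) = k₁C_{A0}/(k₂−k₁)·(e^(−k₁t) − e^(−k₂t)).
e^(−k₁t) = e^(−0.795×2.74) = e^(−2.178) = 0.1132; e^(−k₂t) = e^(−3.124) = 0.04400.
C_B = 0.795×2.36/(1.14−0.795) × (0.1132−0.04400) = 5.438×0.06924 = 0.3765 mol/L.
C_A = C_{A0}e^(−k₁t) = 0.2672 mol/L, so C_C = C_{A0}−C_A−C_B = 1.716 mol/L; C_B/C_C = 0.219.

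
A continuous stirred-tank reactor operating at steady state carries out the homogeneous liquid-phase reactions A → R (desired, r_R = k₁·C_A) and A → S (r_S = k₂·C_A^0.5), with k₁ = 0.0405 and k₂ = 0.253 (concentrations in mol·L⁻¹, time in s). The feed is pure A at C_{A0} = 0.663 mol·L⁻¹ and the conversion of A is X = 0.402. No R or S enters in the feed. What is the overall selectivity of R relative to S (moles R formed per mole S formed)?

Exit C_A = C_{A0}(1−X) = 0.663×0.598 = 0.3965 mol·L⁻¹.
In a CSTR the entire volume is at exit conditions, so r_R = 0.0405×0.3965 = 0.01606 and r_S = 0.253×0.3965^0.5 = 0.1593.
Overall selectivity = C_R/C_S = r_Rτ/(r_Sτ) = r_R/r_S = 0.101.

0.101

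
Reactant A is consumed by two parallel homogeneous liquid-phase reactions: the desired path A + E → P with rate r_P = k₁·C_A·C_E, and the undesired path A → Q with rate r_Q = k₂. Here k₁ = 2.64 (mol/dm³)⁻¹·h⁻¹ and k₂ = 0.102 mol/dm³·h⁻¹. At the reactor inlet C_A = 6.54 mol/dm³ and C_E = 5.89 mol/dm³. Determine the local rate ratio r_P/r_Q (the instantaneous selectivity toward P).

S_{P/Q} = r_P/r_Q = (k₁·C_A·C_E)/(k₂) = (k₁/k₂)·C_A·C_E.
= (2.64×6.540×5.890) / (0.102) = 101.7/0.1020 = 997.
Since the desired path is higher order in A, keeping C_A high (PFR or concentrated feed) favours P.

997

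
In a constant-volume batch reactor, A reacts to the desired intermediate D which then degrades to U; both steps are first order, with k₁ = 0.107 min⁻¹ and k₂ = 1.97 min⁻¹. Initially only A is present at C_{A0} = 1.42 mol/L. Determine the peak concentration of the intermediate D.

For a first-order series the maximum intermediate yield is C_{D,max}/C_{A0} = (k₁/k₂)^[k₂/(k₂−k₁)].
= (0.107/1.97)^(1.97/(1.97−0.107)) = (0.05431)^(1.057) = 0.04595.
C_{D,max} = 0.04595×1.42 = 0.0652 mol/L.

0.0652 mol/L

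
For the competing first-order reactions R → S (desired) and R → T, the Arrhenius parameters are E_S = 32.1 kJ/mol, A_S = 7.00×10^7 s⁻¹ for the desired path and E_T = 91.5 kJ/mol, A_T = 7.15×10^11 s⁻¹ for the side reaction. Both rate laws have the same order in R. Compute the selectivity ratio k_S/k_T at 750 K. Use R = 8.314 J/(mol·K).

1.34

k_S/k_T = (A_S/A_T)·exp[−(E_S−E_T)/(RT)] = (A_S/A_T)·exp[(E_T−E_S)/(RT)].
(E_T−E_S)/(RT) = (91.5−32.1)×10³/(8.314×750) = 59400/6236 = 9.526.
k_S/k_T = (7.00×10^7/7.15×10^11)·exp(9.526) = 9.790×10^-5 × 13713 = 1.34.
Since E_S < E_T, lowering the temperature improves selectivity toward S.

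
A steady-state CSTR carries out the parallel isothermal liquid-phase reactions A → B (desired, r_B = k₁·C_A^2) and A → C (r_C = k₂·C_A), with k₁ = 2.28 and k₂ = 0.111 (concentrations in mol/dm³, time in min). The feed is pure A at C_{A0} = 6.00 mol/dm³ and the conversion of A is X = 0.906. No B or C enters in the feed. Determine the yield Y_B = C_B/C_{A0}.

0.834

Exit C_A = C_{A0}(1−X) = 6.00×0.0940 = 0.5640 mol/dm³.
In a CSTR the entire volume is at exit conditions, so r_B = 2.28×0.5640^2 = 0.7253 and r_C = 0.111×0.5640 = 0.06260.
Fraction of consumed A going to B: r_B/(r_B+r_C) = 0.9205.
C_B = 0.9205·C_{A0}·X = 0.9205×6.00×0.906 = 5.00 mol/dm³; Y_B = C_B/C_{A0} = 0.834.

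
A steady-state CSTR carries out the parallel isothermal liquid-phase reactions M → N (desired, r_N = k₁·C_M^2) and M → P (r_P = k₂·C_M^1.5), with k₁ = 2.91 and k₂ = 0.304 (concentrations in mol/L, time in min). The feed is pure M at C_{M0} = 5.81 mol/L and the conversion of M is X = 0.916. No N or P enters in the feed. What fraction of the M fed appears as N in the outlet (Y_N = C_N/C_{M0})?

Exit C_M = C_{M0}(1−X) = 5.81×0.0840 = 0.4880 mol/L.
Rates in a CSTR are evaluated at the outlet concentration: r_N = 2.91×0.4880^2 = 0.6931, r_P = 0.304×0.4880^1.5 = 0.1036.
Fraction of consumed M going to N: r_N/(r_N+r_P) = 0.8699.
C_N = 0.8699·C_{M0}·X = 0.8699×5.81×0.916 = 4.63 mol/L; Y_N = C_N/C_{M0} = 0.797.

0.797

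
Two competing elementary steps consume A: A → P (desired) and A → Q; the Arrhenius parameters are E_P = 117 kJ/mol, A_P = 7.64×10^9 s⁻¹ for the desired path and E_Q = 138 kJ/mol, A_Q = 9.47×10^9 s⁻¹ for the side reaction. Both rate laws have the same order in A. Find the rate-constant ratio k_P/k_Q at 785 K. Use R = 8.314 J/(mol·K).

20.1

Since both paths have the same order in A, the concentration cancels and S_{P/Q} = k_P/k_Q = (A_P/A_Q)·exp[(E_Q−E_P)/(RT)].
(E_Q−E_P)/(RT) = (138−117)×10³/(8.314×785) = 21000/6526 = 3.218.
k_P/k_Q = (7.64×10^9/9.47×10^9)·exp(3.218) = 0.8068 × 24.97 = 20.1.
Since E_P < E_Q, lowering the temperature improves selectivity toward P.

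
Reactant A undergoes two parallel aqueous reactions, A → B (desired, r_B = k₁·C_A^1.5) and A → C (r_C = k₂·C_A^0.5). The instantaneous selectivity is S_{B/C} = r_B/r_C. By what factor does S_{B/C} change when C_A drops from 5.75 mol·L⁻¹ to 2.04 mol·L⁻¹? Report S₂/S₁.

S_{B/C} = (k₁/k₂)·C_A, so S₂/S₁ = (C_{A,2}/C_{A,1}).
= 2.04/5.75 = 0.355.
Selectivity toward B falls as C_A falls — high-concentration operation is favoured.

0.355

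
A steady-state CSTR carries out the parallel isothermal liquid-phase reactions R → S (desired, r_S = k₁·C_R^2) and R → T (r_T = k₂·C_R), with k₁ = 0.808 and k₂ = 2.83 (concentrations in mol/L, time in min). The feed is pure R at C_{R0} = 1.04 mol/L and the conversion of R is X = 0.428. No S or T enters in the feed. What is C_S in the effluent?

0.0646 mol/L

Exit C_R = C_{R0}(1−X) = 1.04×0.572 = 0.5949 mol/L.
Rates in a CSTR are evaluated at the outlet concentration: r_S = 0.808×0.5949^2 = 0.2859, r_T = 2.83×0.5949 = 1.684.
Fraction of consumed R going to S: r_S/(r_S+r_T) = 0.1452.
C_S = 0.1452·C_{R0}·X = 0.1452×1.04×0.428 = 0.0646 mol/L.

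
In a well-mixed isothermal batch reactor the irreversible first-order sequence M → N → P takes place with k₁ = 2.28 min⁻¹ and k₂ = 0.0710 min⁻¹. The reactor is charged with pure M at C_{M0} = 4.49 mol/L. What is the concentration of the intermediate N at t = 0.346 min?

Solving the coupled first-order balances gives C_N(t) = [k₁/(k₂−k₁)]·C_{M0}·(e^(−k₁t) − e^(−k₂t)).
e^(−k₁t) = e^(−2.28×0.346) = e^(−0.7889) = 0.4544; e^(−k₂t) = e^(−0.02457) = 0.9757.
C_N = 2.28×4.49/(0.0710−2.28) × (0.4544−0.9757) = (-4.634)×(-0.5214) = 2.416 mol/L.

2.42 mol/L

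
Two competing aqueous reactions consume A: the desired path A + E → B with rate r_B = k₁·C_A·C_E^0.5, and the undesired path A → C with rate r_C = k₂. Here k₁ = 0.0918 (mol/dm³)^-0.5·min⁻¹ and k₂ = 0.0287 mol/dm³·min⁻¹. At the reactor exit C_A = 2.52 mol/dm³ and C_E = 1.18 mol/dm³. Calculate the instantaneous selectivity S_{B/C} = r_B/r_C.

S_{B/C} = r_B/r_C = (k₁·C_A·C_E^0.5)/(k₂) = (k₁/k₂)·C_A·C_E^0.5.
= (0.0918×2.520×1.180^0.5) / (0.0287) = 0.2513/0.02870 = 8.76.
Since the desired path is higher order in A, keeping C_A high (PFR or concentrated feed) favours B.

8.76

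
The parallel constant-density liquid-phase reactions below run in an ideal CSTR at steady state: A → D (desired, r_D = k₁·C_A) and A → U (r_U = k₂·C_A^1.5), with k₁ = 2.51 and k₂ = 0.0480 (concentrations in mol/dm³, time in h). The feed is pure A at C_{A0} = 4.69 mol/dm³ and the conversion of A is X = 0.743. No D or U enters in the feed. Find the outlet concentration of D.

Exit C_A = C_{A0}(1−X) = 4.69×0.257 = 1.205 mol/dm³.
A CSTR operates uniformly at the exit composition, giving r_D = 3.025 and r_U = 0.06352 (each k·C_A^n at C_A = 1.205).
Fraction of consumed A going to D: r_D/(r_D+r_U) = 0.9794.
C_D = 0.9794·C_{A0}·X = 0.9794×4.69×0.743 = 3.41 mol/dm³.

3.41 mol/dm³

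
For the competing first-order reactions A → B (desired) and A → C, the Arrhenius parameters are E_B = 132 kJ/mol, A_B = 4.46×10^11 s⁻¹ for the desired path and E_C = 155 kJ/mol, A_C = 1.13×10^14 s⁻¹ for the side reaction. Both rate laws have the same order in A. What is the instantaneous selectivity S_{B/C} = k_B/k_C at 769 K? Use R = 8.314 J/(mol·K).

k_B/k_C = (A_B/A_C)·exp[−(E_B−E_C)/(RT)] = (A_B/A_C)·exp[(E_C−E_B)/(RT)].
(E_C−E_B)/(RT) = (155−132)×10³/(8.314×769) = 23000/6393 = 3.597.
k_B/k_C = (4.46×10^11/1.13×10^14)·exp(3.597) = 0.003947 × 36.50 = 0.144.

0.144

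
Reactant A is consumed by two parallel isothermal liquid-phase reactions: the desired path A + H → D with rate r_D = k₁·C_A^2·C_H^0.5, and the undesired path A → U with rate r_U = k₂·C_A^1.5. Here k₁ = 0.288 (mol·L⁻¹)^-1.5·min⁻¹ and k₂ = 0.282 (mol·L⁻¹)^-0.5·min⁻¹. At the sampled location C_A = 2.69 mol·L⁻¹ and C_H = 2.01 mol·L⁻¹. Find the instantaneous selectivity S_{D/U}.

2.37

S_{D/U} = r_D/r_U = (k₁·C_A^2·C_H^0.5)/(k₂·C_A^1.5) = (k₁/k₂)·C_A^0.5·C_H^0.5.
= (0.288×2.690^2×2.010^0.5) / (0.282×2.690^1.5) = 2.955/1.244 = 2.37.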